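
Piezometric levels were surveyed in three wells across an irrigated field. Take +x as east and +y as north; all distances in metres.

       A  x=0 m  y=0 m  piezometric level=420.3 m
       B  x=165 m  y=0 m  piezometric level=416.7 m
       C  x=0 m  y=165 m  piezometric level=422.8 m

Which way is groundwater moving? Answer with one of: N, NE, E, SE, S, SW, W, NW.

SE

∂h/∂x = (416.7 − 420.3) / (165 − 0) = -0.02182
∂h/∂y = (422.8 − 420.3) / (165 − 0) = +0.01515
Flow = −∇h = (+0.02182 east, -0.01515 north), which points southeast.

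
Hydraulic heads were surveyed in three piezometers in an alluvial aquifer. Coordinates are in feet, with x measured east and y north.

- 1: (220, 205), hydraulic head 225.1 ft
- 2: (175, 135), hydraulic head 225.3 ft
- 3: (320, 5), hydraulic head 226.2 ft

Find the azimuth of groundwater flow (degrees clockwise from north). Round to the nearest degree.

332°

Taking 1 as reference: 2−1 = (-45, -70, +0.2); 3−1 = (100, -200, +1.1).
Determinant of the coordinate differences = (-45)·(-200) − 100·(-70) = 16000.
∂h/∂x = [(+0.2)·(-200) − (+1.1)·(-70)] / 16000 = +0.002312
∂h/∂y = [(-45)·(+1.1) − 100·(+0.2)] / 16000 = -0.004344
Flow direction (−∇h) has components (-0.002312 E, +0.004344 N).
Azimuth = atan2(E, N) = atan2(-0.002312, +0.004344) = 332.0° ≈ 332°.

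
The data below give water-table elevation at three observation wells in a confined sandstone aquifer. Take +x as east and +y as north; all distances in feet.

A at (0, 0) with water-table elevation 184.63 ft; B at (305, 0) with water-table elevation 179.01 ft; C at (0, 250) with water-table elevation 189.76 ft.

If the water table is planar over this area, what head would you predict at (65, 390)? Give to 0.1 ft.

191.4 ft

∂h/∂x = (179.01 − 184.63) / (305 − 0) = -0.01843
∂h/∂y = (189.76 − 184.63) / (250 − 0) = +0.02052
h(65, 390) = 184.63 + (-0.01843)·(65) + (+0.02052)·(390) = 184.63 -1.198 +8.003 = 191.435 ft.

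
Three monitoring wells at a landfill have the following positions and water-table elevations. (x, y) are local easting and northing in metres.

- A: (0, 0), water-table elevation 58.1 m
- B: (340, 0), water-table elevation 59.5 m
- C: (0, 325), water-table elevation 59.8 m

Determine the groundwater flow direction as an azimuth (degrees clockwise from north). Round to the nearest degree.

∂h/∂x = (59.5 − 58.1) / (340 − 0) = +0.004118
∂h/∂y = (59.8 − 58.1) / (325 − 0) = +0.005231
Flow direction (−∇h) has components (-0.004118 E, -0.005231 N).
Azimuth = atan2(E, N) = atan2(-0.004118, -0.005231) = 218.2° ≈ 218°.

218°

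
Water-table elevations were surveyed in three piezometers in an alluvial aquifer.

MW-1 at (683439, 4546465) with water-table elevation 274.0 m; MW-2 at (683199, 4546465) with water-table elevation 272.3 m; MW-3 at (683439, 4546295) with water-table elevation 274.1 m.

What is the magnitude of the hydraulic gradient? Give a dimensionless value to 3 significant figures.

0.00711

∂h/∂x = (272.3 − 274.0) / (683199 − 683439) = +0.007083
∂h/∂y = (274.1 − 274.0) / (4546295 − 4546465) = -0.0005882
|∇h| = √(0.007083² + -0.0005882²) = 0.007107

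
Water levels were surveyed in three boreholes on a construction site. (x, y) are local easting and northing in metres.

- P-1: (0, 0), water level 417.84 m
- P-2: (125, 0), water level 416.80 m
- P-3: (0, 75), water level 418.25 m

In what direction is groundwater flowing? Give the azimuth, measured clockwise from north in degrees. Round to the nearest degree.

123°

∂h/∂x = (416.80 − 417.84) / (125 − 0) = -0.008320
∂h/∂y = (418.25 − 417.84) / (75 − 0) = +0.005467
Flow direction (−∇h) has components (+0.008320 E, -0.005467 N).
Azimuth = atan2(E, N) = atan2(+0.008320, -0.005467) = 123.3° ≈ 123°.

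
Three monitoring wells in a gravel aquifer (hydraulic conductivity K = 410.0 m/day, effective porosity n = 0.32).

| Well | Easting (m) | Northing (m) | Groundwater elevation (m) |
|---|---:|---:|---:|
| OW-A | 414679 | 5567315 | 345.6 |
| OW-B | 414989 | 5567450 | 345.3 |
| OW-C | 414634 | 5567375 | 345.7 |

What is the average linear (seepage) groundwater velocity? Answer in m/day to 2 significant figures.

1.9 m/day

Taking OW-A as reference: OW-B−OW-A = (310, 135, -0.3); OW-C−OW-A = (-45, 60, +0.1).
Determinant of the coordinate differences = 310·60 − (-45)·135 = 24675.
∂h/∂x = [(-0.3)·60 − (+0.1)·135] / 24675 = -0.001277
∂h/∂y = [310·(+0.1) − (-45)·(-0.3)] / 24675 = +0.0007092
|∇h| = √(-0.001277² + 0.0007092²) = 0.001461
Seepage velocity v = K·i/n = 410.0 × 0.001461 / 0.32 = 1.872 m/day.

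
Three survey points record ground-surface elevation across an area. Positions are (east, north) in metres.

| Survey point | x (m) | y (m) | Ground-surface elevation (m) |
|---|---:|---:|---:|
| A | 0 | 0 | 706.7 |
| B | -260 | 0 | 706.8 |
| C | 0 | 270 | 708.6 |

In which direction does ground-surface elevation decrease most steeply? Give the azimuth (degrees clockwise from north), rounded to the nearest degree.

177°

∂z/∂x = (706.8 − 706.7) / (-260 − 0) = -0.0003846
∂z/∂y = (708.6 − 706.7) / (270 − 0) = +0.007037
Steepest decrease is along −∇f: components (+0.0003846 E, -0.007037 N).
Azimuth = atan2(+0.0003846, -0.007037) = 176.9° ≈ 177°.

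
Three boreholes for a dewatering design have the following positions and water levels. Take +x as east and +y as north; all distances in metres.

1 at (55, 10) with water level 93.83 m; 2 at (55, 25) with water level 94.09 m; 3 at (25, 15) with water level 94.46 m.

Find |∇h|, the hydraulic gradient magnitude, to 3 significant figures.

0.0251

Taking 1 as reference: 2−1 = (0, 15, +0.26); 3−1 = (-30, 5, +0.63).
Determinant of the coordinate differences = 0·5 − (-30)·15 = 450.
∂h/∂x = [(+0.26)·5 − (+0.63)·15] / 450 = -0.01811
∂h/∂y = [0·(+0.63) − (-30)·(+0.26)] / 450 = +0.01733
|∇h| = √(-0.01811² + 0.01733²) = 0.02507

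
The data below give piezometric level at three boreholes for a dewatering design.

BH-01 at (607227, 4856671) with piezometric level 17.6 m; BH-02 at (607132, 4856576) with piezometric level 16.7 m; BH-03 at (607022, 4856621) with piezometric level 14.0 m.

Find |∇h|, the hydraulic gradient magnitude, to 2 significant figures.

Differences from BH-01: to BH-02 (Δx, Δy, Δh) = (-95, -95, -0.9); to BH-03 = (-205, -50, -3.6).
Solve a·Δx + b·Δy = Δh: det = (-95)·(-50) − (-205)·(-95) = -14725.
∂h/∂x = [(-0.9)·(-50) − (-3.6)·(-95)] / -14725 = +0.02017
∂h/∂y = [(-95)·(-3.6) − (-205)·(-0.9)] / -14725 = -0.01070
|∇h| = √(0.02017² + -0.01070²) = 0.02283

0.023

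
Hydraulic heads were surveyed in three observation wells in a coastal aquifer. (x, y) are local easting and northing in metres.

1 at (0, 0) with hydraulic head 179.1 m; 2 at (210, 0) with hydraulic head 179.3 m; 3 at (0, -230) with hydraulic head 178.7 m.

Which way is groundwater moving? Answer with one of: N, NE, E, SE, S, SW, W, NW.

∂h/∂x = (179.3 − 179.1) / (210 − 0) = +0.0009524
∂h/∂y = (178.7 − 179.1) / (-230 − 0) = +0.001739
Flow = −∇h = (-0.0009524 east, -0.001739 north), which points southwest.

SW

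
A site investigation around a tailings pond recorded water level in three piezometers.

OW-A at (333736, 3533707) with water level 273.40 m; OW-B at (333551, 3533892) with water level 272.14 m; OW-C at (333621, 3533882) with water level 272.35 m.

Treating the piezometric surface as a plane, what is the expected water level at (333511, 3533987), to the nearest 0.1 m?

Taking OW-A as reference: OW-B−OW-A = (-185, 185, -1.26); OW-C−OW-A = (-115, 175, -1.05).
Solve a·Δx + b·Δy = Δh: det = (-185)·175 − (-115)·185 = -11100.
∂h/∂x = [(-1.26)·175 − (-1.05)·185] / -11100 = +0.002365
∂h/∂y = [(-185)·(-1.05) − (-115)·(-1.26)] / -11100 = -0.004446
h(333511, 3533987) = 273.40 + (+0.002365)·(-225) + (-0.004446)·(280) = 273.40 -0.532 -1.245 = 271.623 m.

271.6 m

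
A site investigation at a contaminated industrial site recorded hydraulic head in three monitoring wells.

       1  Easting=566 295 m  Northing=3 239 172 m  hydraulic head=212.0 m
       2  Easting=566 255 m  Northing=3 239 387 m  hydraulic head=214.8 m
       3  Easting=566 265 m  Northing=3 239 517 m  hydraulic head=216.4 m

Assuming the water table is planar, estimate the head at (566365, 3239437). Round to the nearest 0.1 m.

Differences from 1: to 2 (Δx, Δy, Δh) = (-40, 215, +2.8); to 3 = (-30, 345, +4.4).
Solve a·Δx + b·Δy = Δh: det = (-40)·345 − (-30)·215 = -7350.
∂h/∂x = [(+2.8)·345 − (+4.4)·215] / -7350 = -0.002721
∂h/∂y = [(-40)·(+4.4) − (-30)·(+2.8)] / -7350 = +0.01252
h(566365, 3239437) = 212.0 + (-0.002721)·(70) + (+0.01252)·(265) = 212.0 -0.190 +3.317 = 215.127 m.

215.1 m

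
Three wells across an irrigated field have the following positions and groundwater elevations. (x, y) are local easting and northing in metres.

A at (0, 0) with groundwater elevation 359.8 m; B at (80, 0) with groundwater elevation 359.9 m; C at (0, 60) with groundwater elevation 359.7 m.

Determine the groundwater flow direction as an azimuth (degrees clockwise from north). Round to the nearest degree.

323°

∂h/∂x = (359.9 − 359.8) / (80 − 0) = +0.001250
∂h/∂y = (359.7 − 359.8) / (60 − 0) = -0.001667
Flow direction (−∇h) has components (-0.001250 E, +0.001667 N).
Azimuth = atan2(E, N) = atan2(-0.001250, +0.001667) = 323.1° ≈ 323°.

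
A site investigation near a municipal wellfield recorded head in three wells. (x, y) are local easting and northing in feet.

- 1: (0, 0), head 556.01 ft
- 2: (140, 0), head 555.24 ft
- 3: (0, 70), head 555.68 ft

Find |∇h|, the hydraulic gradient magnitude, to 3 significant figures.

∂h/∂x = (555.24 − 556.01) / (140 − 0) = -0.005500
∂h/∂y = (555.68 − 556.01) / (70 − 0) = -0.004714
|∇h| = √(-0.005500² + -0.004714²) = 0.007244

0.00724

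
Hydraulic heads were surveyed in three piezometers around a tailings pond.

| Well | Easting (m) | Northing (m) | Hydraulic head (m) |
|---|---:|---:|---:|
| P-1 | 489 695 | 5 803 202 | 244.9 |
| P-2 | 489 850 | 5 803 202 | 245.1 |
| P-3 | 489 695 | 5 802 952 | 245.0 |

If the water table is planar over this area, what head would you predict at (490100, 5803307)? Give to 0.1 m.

∂h/∂x = (245.1 − 244.9) / (489850 − 489695) = +0.001290
∂h/∂y = (245.0 − 244.9) / (5802952 − 5803202) = -0.0004000
h(490100, 5803307) = 244.9 + (+0.001290)·(405) + (-0.0004000)·(105) = 244.9 +0.523 -0.042 = 245.381 m.

245.4 m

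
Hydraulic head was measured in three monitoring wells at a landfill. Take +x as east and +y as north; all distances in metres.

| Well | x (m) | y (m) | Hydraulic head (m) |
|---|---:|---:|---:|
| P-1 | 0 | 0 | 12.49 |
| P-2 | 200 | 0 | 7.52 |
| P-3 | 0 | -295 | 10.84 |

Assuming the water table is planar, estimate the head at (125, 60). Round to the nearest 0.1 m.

∂h/∂x = (7.52 − 12.49) / (200 − 0) = -0.02485
∂h/∂y = (10.84 − 12.49) / (-295 − 0) = +0.005593
h(125, 60) = 12.49 + (-0.02485)·(125) + (+0.005593)·(60) = 12.49 -3.106 +0.336 = 9.719 m.

9.7 m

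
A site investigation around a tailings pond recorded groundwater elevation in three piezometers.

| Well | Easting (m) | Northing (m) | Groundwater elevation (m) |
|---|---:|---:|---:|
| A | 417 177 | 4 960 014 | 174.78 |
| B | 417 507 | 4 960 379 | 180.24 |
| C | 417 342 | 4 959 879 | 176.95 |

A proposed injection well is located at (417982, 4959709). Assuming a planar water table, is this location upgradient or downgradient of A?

Three-point gradient (reference A): Δ to B = (330, 365, +5.46), Δ to C = (165, -135, +2.17).
∂h/∂x = +0.01459, ∂h/∂y = +0.001764 (det = -104775).
Head at (417982, 4959709) = 174.78 + (+0.01459)·(805) + (+0.001764)·(-305) = 185.99 m.
That is higher than the 174.78 m at A, so the point is upgradient.

upgradient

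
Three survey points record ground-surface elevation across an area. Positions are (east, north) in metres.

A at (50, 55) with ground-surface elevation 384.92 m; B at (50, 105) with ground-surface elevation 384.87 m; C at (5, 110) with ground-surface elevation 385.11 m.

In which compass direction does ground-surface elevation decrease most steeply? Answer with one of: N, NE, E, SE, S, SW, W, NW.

With z = a·x + b·y + c and A as origin, the differences give:
  0·a + 50·b = -0.05
  (-45)·a + 55·b = +0.19
Eliminate b (×55 and ×50, subtract): 2250·a = -12.250 → a = ∂z/∂x = -0.005444
Back-substitute: b = ∂z/∂y = -0.001000.
Steepest decrease is along −∇f = (+0.005444 E, +0.001000 N) → east.

E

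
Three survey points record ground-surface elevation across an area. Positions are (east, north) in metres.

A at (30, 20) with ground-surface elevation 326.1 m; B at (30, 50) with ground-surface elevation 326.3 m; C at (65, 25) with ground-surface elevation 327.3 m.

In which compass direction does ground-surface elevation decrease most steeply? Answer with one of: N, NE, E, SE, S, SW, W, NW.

W

Differences from A: to B (Δx, Δy, Δh) = (0, 30, +0.2); to C = (35, 5, +1.2).
Solve a·Δx + b·Δy = Δz: det = 0·5 − 35·30 = -1050.
∂z/∂x = [(+0.2)·5 − (+1.2)·30] / -1050 = +0.03333
∂z/∂y = [0·(+1.2) − 35·(+0.2)] / -1050 = +0.006667
Steepest decrease is along −∇f = (-0.03333 E, -0.006667 N) → west.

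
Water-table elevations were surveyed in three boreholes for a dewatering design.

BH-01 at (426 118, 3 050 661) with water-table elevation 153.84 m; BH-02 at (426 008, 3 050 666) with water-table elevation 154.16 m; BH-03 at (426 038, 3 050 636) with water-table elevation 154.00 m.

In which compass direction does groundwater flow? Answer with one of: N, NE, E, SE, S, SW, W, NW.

Differences from BH-01: to BH-02 (Δx, Δy, Δh) = (-110, 5, +0.32); to BH-03 = (-80, -25, +0.16).
Determinant of the coordinate differences = (-110)·(-25) − (-80)·5 = 3150.
∂h/∂x = [(+0.32)·(-25) − (+0.16)·5] / 3150 = -0.002794
∂h/∂y = [(-110)·(+0.16) − (-80)·(+0.32)] / 3150 = +0.002540
Flow = −∇h = (+0.002794 east, -0.002540 north), which points southeast.

SE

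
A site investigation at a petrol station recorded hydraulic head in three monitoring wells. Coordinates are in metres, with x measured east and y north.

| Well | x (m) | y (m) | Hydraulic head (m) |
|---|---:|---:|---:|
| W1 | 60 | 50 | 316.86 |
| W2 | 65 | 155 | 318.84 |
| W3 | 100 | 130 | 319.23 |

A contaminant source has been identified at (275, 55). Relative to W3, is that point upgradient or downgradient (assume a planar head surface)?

Differences from W1: to W2 (Δx, Δy, Δh) = (5, 105, +1.98); to W3 = (40, 80, +2.37).
Determinant of the coordinate differences = 5·80 − 40·105 = -3800.
∂h/∂x = [(+1.98)·80 − (+2.37)·105] / -3800 = +0.02380
∂h/∂y = [5·(+2.37) − 40·(+1.98)] / -3800 = +0.01772
Head at (275, 55) = 316.86 + (+0.02380)·(215) + (+0.01772)·(5) = 322.07 m.
That is higher than the 319.23 m at W3, so the point is upgradient.

upgradient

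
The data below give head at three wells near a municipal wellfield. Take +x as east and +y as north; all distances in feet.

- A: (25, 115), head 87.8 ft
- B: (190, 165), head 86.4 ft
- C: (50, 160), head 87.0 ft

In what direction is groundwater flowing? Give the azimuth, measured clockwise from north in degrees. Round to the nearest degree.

Taking A as reference: B−A = (165, 50, -1.4); C−A = (25, 45, -0.8).
Solve a·Δx + b·Δy = Δh: det = 165·45 − 25·50 = 6175.
∂h/∂x = [(-1.4)·45 − (-0.8)·50] / 6175 = -0.003725
∂h/∂y = [165·(-0.8) − 25·(-1.4)] / 6175 = -0.01571
Flow direction (−∇h) has components (+0.003725 E, +0.01571 N).
Azimuth = atan2(E, N) = atan2(+0.003725, +0.01571) = 13.3° ≈ 013°.

013°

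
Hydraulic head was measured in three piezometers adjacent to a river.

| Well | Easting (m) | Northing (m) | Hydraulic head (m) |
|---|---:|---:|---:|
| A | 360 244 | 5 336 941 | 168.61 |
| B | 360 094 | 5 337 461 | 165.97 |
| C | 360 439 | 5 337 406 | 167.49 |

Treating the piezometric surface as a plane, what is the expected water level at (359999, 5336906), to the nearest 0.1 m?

167.8 m

Three-point gradient (reference A): Δ to B = (-150, 520, -2.64), Δ to C = (195, 465, -1.12).
∂h/∂x = +0.003770, ∂h/∂y = -0.003989 (det = -171150).
h(359999, 5336906) = 168.61 + (+0.003770)·(-245) + (-0.003989)·(-35) = 168.61 -0.924 +0.140 = 167.826 m.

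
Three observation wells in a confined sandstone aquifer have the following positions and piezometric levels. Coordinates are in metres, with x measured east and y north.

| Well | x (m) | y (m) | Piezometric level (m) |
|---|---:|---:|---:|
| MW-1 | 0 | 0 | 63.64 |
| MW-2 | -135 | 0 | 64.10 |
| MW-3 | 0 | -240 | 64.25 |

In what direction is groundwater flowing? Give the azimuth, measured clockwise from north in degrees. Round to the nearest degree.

∂h/∂x = (64.10 − 63.64) / (-135 − 0) = -0.003407
∂h/∂y = (64.25 − 63.64) / (-240 − 0) = -0.002542
Flow direction (−∇h) has components (+0.003407 E, +0.002542 N).
Azimuth = atan2(E, N) = atan2(+0.003407, +0.002542) = 53.3° ≈ 053°.

053°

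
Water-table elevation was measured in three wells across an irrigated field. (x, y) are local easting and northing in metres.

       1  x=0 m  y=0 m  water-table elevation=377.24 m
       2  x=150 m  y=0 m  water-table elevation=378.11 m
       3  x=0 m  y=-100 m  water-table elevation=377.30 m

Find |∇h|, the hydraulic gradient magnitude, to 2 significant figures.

∂h/∂x = (378.11 − 377.24) / (150 − 0) = +0.005800
∂h/∂y = (377.30 − 377.24) / (-100 − 0) = -0.0006000
|∇h| = √(0.005800² + -0.0006000²) = 0.005831

0.0058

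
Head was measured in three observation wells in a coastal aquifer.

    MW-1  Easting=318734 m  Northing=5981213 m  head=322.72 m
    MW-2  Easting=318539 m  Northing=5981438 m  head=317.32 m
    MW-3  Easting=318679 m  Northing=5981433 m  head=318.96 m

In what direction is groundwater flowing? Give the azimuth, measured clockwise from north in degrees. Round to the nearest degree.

Taking MW-1 as reference: MW-2−MW-1 = (-195, 225, -5.40); MW-3−MW-1 = (-55, 220, -3.76).
Determinant of the coordinate differences = (-195)·220 − (-55)·225 = -30525.
∂h/∂x = [(-5.40)·220 − (-3.76)·225] / -30525 = +0.01120
∂h/∂y = [(-195)·(-3.76) − (-55)·(-5.40)] / -30525 = -0.01429
Flow direction (−∇h) has components (-0.01120 E, +0.01429 N).
Azimuth = atan2(E, N) = atan2(-0.01120, +0.01429) = 321.9° ≈ 322°.

322°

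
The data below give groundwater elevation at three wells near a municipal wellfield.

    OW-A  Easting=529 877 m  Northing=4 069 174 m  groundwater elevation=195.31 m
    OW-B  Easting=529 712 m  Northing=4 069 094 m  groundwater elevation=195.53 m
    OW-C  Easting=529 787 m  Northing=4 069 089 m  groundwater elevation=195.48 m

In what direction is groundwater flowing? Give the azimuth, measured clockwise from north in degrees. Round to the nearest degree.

Differences from OW-A: to OW-B (Δx, Δy, Δh) = (-165, -80, +0.22); to OW-C = (-90, -85, +0.17).
Solve a·Δx + b·Δy = Δh: det = (-165)·(-85) − (-90)·(-80) = 6825.
∂h/∂x = [(+0.22)·(-85) − (+0.17)·(-80)] / 6825 = -0.0007473
∂h/∂y = [(-165)·(+0.17) − (-90)·(+0.22)] / 6825 = -0.001209
Flow direction (−∇h) has components (+0.0007473 E, +0.001209 N).
Azimuth = atan2(E, N) = atan2(+0.0007473, +0.001209) = 31.7° ≈ 032°.

032°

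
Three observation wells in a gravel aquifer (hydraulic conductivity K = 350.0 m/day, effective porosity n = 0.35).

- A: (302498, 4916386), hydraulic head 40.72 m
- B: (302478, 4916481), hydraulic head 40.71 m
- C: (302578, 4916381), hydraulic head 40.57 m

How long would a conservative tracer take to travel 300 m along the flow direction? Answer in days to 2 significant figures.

150 days

With h = a·x + b·y + c and A as origin, the differences give:
  (-20)·a + 95·b = -0.01
  80·a + (-5)·b = -0.15
Eliminate b (×(-5) and ×95, subtract): -7500·a = 14.300 → a = ∂h/∂x = -0.001907
Back-substitute: b = ∂h/∂y = -0.0005067.
|∇h| = √(-0.001907² + -0.0005067²) = 0.001973
Seepage velocity v = K·i/n = 350.0 × 0.001973 / 0.35 = 1.973 m/day.
t = 300 / 1.973 = 152.1 days.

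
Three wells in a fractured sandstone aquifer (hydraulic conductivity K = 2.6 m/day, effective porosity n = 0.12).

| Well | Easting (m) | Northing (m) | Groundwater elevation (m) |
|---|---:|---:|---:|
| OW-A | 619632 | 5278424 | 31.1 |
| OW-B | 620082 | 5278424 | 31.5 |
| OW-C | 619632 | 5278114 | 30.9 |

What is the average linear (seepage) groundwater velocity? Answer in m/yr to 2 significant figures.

8.7 m/yr

∂h/∂x = (31.5 − 31.1) / (620082 − 619632) = +0.0008889
∂h/∂y = (30.9 − 31.1) / (5278114 − 5278424) = +0.0006452
|∇h| = √(0.0008889² + 0.0006452²) = 0.001098
Seepage velocity v = K·i/n = 2.6 × 0.001098 / 0.12 = 0.02379 m/day = 8.689 m/yr.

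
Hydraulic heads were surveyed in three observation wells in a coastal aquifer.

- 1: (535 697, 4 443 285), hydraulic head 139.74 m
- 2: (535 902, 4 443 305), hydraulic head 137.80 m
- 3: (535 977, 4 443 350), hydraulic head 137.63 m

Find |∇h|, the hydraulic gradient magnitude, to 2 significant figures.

Three-point gradient (reference 1): Δ to 2 = (205, 20, -1.94), Δ to 3 = (280, 65, -2.11).
∂h/∂x = -0.01086, ∂h/∂y = +0.01432 (det = 7725).
|∇h| = √(-0.01086² + 0.01432²) = 0.01797

0.018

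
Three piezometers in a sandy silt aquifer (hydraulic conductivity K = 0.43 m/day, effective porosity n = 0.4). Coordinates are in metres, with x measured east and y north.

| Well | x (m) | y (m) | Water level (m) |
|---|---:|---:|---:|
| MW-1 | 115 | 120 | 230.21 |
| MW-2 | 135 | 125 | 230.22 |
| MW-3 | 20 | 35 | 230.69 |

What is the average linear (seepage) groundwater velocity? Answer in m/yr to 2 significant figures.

Taking MW-1 as reference: MW-2−MW-1 = (20, 5, +0.01); MW-3−MW-1 = (-95, -85, +0.48).
Determinant of the coordinate differences = 20·(-85) − (-95)·5 = -1225.
∂h/∂x = [(+0.01)·(-85) − (+0.48)·5] / -1225 = +0.002653
∂h/∂y = [20·(+0.48) − (-95)·(+0.01)] / -1225 = -0.008612
|∇h| = √(0.002653² + -0.008612²) = 0.009011
Seepage velocity v = K·i/n = 0.43 × 0.009011 / 0.4 = 0.009687 m/day = 3.538 m/yr.

3.5 m/yr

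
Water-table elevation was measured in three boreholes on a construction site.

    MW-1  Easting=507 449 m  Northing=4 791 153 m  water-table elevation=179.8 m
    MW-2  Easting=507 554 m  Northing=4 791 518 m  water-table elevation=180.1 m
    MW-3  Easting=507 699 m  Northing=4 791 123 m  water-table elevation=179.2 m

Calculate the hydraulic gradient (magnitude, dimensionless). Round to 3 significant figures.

0.00266

Taking MW-1 as reference: MW-2−MW-1 = (105, 365, +0.3); MW-3−MW-1 = (250, -30, -0.6).
Determinant of the coordinate differences = 105·(-30) − 250·365 = -94400.
∂h/∂x = [(+0.3)·(-30) − (-0.6)·365] / -94400 = -0.002225
∂h/∂y = [105·(-0.6) − 250·(+0.3)] / -94400 = +0.001462
|∇h| = √(-0.002225² + 0.001462²) = 0.002662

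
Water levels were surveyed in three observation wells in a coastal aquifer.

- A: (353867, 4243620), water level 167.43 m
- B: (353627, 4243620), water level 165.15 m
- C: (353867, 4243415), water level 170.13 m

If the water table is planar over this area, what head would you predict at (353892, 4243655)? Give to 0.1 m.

167.2 m

∂h/∂x = (165.15 − 167.43) / (353627 − 353867) = +0.009500
∂h/∂y = (170.13 − 167.43) / (4243415 − 4243620) = -0.01317
h(353892, 4243655) = 167.43 + (+0.009500)·(25) + (-0.01317)·(35) = 167.43 +0.238 -0.461 = 167.207 m.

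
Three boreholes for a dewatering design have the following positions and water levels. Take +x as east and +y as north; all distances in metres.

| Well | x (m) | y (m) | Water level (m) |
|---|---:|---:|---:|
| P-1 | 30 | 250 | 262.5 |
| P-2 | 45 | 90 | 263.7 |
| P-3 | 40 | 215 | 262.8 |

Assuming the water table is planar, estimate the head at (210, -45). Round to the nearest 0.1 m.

265.6 m

Differences from P-1: to P-2 (Δx, Δy, Δh) = (15, -160, +1.2); to P-3 = (10, -35, +0.3).
Determinant of the coordinate differences = 15·(-35) − 10·(-160) = 1075.
∂h/∂x = [(+1.2)·(-35) − (+0.3)·(-160)] / 1075 = +0.005581
∂h/∂y = [15·(+0.3) − 10·(+1.2)] / 1075 = -0.006977
h(210, -45) = 262.5 + (+0.005581)·(180) + (-0.006977)·(-295) = 262.5 +1.005 +2.058 = 265.563 m.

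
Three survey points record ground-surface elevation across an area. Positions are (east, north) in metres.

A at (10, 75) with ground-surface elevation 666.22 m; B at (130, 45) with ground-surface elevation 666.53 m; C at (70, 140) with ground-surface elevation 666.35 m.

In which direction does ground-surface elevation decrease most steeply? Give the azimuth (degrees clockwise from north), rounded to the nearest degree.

With z = a·x + b·y + c and A as origin, the differences give:
  120·a + (-30)·b = +0.31
  60·a + 65·b = +0.13
Eliminate b (×65 and ×(-30), subtract): 9600·a = 24.050 → a = ∂z/∂x = +0.002505
Back-substitute: b = ∂z/∂y = -0.0003125.
Steepest decrease is along −∇f: components (-0.002505 E, +0.0003125 N).
Azimuth = atan2(-0.002505, +0.0003125) = 277.1° ≈ 277°.

277°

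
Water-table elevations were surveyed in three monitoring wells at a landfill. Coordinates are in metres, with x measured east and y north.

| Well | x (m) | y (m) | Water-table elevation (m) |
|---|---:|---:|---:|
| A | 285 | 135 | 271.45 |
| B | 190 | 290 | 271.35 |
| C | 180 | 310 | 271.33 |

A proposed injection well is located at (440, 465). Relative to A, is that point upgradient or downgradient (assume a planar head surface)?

Taking A as reference: B−A = (-95, 155, -0.10); C−A = (-105, 175, -0.12).
Determinant of the coordinate differences = (-95)·175 − (-105)·155 = -350.
∂h/∂x = [(-0.10)·175 − (-0.12)·155] / -350 = -0.003143
∂h/∂y = [(-95)·(-0.12) − (-105)·(-0.10)] / -350 = -0.002571
Head at (440, 465) = 271.45 + (-0.003143)·(155) + (-0.002571)·(330) = 270.11 m.
That is lower than the 271.45 m at A, so the point is downgradient.

downgradient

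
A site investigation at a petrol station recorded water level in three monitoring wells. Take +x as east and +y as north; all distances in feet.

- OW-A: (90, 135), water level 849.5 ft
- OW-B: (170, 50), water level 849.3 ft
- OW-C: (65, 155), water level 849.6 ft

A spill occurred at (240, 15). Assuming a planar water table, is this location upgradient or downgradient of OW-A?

downgradient

Differences from OW-A: to OW-B (Δx, Δy, Δh) = (80, -85, -0.2); to OW-C = (-25, 20, +0.1).
Solve a·Δx + b·Δy = Δh: det = 80·20 − (-25)·(-85) = -525.
∂h/∂x = [(-0.2)·20 − (+0.1)·(-85)] / -525 = -0.008571
∂h/∂y = [80·(+0.1) − (-25)·(-0.2)] / -525 = -0.005714
Head at (240, 15) = 849.5 + (-0.008571)·(150) + (-0.005714)·(-120) = 848.90 ft.
That is lower than the 849.5 ft at OW-A, so the point is downgradient.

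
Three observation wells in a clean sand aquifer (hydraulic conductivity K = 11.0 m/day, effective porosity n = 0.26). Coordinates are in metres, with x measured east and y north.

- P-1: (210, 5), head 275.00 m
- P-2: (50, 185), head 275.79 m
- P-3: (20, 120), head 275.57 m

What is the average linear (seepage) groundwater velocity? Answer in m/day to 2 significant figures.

Differences from P-1: to P-2 (Δx, Δy, Δh) = (-160, 180, +0.79); to P-3 = (-190, 115, +0.57).
Solve a·Δx + b·Δy = Δh: det = (-160)·115 − (-190)·180 = 15800.
∂h/∂x = [(+0.79)·115 − (+0.57)·180] / 15800 = -0.0007437
∂h/∂y = [(-160)·(+0.57) − (-190)·(+0.79)] / 15800 = +0.003728
|∇h| = √(-0.0007437² + 0.003728²) = 0.003801
Seepage velocity v = K·i/n = 11.0 × 0.003801 / 0.26 = 0.1608 m/day.

0.16 m/day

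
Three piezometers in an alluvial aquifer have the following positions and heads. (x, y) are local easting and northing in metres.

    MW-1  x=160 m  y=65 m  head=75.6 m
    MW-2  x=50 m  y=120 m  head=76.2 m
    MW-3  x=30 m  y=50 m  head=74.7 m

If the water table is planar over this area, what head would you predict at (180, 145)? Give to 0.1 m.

77.3 m

Three-point gradient (reference MW-1): Δ to MW-2 = (-110, 55, +0.6), Δ to MW-3 = (-130, -15, -0.9).
∂h/∂x = +0.004602, ∂h/∂y = +0.02011 (det = 8800).
h(180, 145) = 75.6 + (+0.004602)·(20) + (+0.02011)·(80) = 75.6 +0.092 +1.609 = 77.301 m.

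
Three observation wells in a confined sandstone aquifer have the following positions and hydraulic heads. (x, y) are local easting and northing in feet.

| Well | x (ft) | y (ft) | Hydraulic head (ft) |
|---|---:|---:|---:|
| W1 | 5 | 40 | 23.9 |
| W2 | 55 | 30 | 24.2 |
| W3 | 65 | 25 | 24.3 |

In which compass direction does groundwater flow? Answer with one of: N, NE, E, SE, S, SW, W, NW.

With h = a·x + b·y + c and W1 as origin, the differences give:
  50·a + (-10)·b = +0.3
  60·a + (-15)·b = +0.4
Eliminate b (×(-15) and ×(-10), subtract): -150·a = -0.50 → a = ∂h/∂x = +0.003333
Back-substitute: b = ∂h/∂y = -0.01333.
Flow = −∇h = (-0.003333 east, +0.01333 north), which points north.

N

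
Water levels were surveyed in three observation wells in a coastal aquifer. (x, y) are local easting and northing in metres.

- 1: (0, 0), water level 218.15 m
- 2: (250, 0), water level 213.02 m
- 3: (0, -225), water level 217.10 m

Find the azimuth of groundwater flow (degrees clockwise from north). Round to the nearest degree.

∂h/∂x = (213.02 − 218.15) / (250 − 0) = -0.02052
∂h/∂y = (217.10 − 218.15) / (-225 − 0) = +0.004667
Flow direction (−∇h) has components (+0.02052 E, -0.004667 N).
Azimuth = atan2(E, N) = atan2(+0.02052, -0.004667) = 102.8° ≈ 103°.

103°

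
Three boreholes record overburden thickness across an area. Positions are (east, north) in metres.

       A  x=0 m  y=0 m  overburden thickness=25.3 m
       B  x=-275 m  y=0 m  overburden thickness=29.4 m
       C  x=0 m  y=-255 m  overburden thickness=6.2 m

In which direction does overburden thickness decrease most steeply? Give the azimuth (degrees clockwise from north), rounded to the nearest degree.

169°

∂d/∂x = (29.4 − 25.3) / (-275 − 0) = -0.01491
∂d/∂y = (6.2 − 25.3) / (-255 − 0) = +0.07490
Steepest decrease is along −∇f: components (+0.01491 E, -0.07490 N).
Azimuth = atan2(+0.01491, -0.07490) = 168.7° ≈ 169°.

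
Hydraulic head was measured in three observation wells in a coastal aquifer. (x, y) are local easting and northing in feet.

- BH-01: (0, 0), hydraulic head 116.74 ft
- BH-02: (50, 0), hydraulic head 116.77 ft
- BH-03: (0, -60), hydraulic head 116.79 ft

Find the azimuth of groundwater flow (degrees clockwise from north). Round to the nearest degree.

324°

∂h/∂x = (116.77 − 116.74) / (50 − 0) = +0.0006000
∂h/∂y = (116.79 − 116.74) / (-60 − 0) = -0.0008333
Flow direction (−∇h) has components (-0.0006000 E, +0.0008333 N).
Azimuth = atan2(E, N) = atan2(-0.0006000, +0.0008333) = 324.2° ≈ 324°.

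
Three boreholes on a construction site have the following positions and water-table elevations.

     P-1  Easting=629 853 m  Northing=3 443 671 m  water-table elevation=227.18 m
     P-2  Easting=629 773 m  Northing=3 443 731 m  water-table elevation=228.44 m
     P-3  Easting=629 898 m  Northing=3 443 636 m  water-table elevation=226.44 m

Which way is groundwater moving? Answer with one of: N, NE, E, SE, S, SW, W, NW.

Taking P-1 as reference: P-2−P-1 = (-80, 60, +1.26); P-3−P-1 = (45, -35, -0.74).
Solve a·Δx + b·Δy = Δh: det = (-80)·(-35) − 45·60 = 100.
∂h/∂x = [(+1.26)·(-35) − (-0.74)·60] / 100 = +0.003000
∂h/∂y = [(-80)·(-0.74) − 45·(+1.26)] / 100 = +0.02500
Flow = −∇h = (-0.003000 east, -0.02500 north), which points south.

S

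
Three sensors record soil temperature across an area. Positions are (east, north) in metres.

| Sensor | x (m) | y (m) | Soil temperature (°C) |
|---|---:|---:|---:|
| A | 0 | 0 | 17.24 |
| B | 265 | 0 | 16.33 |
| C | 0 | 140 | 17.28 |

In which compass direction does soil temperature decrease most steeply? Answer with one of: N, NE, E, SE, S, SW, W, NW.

E

∂T/∂x = (16.33 − 17.24) / (265 − 0) = -0.003434
∂T/∂y = (17.28 − 17.24) / (140 − 0) = +0.0002857
Steepest decrease is along −∇f = (+0.003434 E, -0.0002857 N) → east.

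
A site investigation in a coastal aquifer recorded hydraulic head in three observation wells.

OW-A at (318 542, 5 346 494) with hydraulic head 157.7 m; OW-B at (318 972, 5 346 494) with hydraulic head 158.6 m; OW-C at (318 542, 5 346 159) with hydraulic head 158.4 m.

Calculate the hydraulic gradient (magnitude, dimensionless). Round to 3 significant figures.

0.00296

∂h/∂x = (158.6 − 157.7) / (318972 − 318542) = +0.002093
∂h/∂y = (158.4 − 157.7) / (5346159 − 5346494) = -0.002090
|∇h| = √(0.002093² + -0.002090²) = 0.002958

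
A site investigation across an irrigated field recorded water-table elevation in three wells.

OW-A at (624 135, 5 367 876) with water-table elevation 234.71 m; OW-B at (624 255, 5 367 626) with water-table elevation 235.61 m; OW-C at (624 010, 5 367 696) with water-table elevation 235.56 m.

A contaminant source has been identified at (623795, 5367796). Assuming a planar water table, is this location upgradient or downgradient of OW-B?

downgradient

With h = a·x + b·y + c and OW-A as origin, the differences give:
  120·a + (-250)·b = +0.90
  (-125)·a + (-180)·b = +0.85
Eliminate b (×(-180) and ×(-250), subtract): -52850·a = 50.500 → a = ∂h/∂x = -0.0009555
Back-substitute: b = ∂h/∂y = -0.004059.
Head at (623795, 5367796) = 234.71 + (-0.0009555)·(-340) + (-0.004059)·(-80) = 235.36 m.
That is lower than the 235.61 m at OW-B, so the point is downgradient.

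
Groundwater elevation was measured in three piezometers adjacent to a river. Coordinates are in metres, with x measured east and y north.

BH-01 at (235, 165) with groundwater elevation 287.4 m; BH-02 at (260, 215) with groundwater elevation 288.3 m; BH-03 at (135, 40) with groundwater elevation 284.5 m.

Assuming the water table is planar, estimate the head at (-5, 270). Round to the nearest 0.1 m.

Taking BH-01 as reference: BH-02−BH-01 = (25, 50, +0.9); BH-03−BH-01 = (-100, -125, -2.9).
Determinant of the coordinate differences = 25·(-125) − (-100)·50 = 1875.
∂h/∂x = [(+0.9)·(-125) − (-2.9)·50] / 1875 = +0.01733
∂h/∂y = [25·(-2.9) − (-100)·(+0.9)] / 1875 = +0.009333
h(-5, 270) = 287.4 + (+0.01733)·(-240) + (+0.009333)·(105) = 287.4 -4.160 +0.980 = 284.220 m.

284.2 m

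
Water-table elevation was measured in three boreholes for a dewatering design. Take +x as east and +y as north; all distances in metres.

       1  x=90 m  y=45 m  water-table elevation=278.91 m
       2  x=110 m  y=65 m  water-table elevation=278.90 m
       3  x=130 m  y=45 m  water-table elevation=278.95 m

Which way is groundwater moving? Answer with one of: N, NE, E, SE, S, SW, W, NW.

NW

With h = a·x + b·y + c and 1 as origin, the differences give:
  20·a + 20·b = -0.01
  40·a + 0·b = +0.04
Eliminate b (×0 and ×20, subtract): -800·a = -0.800 → a = ∂h/∂x = +0.0010000
Back-substitute: b = ∂h/∂y = -0.001500.
Flow = −∇h = (-0.0010000 east, +0.001500 north), which points northwest.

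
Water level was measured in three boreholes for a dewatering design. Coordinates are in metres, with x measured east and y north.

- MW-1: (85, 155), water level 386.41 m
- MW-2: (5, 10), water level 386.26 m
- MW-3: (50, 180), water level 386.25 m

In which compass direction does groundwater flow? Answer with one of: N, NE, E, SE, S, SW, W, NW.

W

With h = a·x + b·y + c and MW-1 as origin, the differences give:
  (-80)·a + (-145)·b = -0.15
  (-35)·a + 25·b = -0.16
Eliminate b (×25 and ×(-145), subtract): -7075·a = -26.950 → a = ∂h/∂x = +0.003809
Back-substitute: b = ∂h/∂y = -0.001067.
Flow = −∇h = (-0.003809 east, +0.001067 north), which points west.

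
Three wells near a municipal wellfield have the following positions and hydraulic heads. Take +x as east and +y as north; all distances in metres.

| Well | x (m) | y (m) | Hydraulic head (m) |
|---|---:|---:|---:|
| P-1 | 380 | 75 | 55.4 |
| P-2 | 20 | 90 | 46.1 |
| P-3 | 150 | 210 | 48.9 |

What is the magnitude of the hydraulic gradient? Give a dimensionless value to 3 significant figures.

0.0260

Differences from P-1: to P-2 (Δx, Δy, Δh) = (-360, 15, -9.3); to P-3 = (-230, 135, -6.5).
Determinant of the coordinate differences = (-360)·135 − (-230)·15 = -45150.
∂h/∂x = [(-9.3)·135 − (-6.5)·15] / -45150 = +0.02565
∂h/∂y = [(-360)·(-6.5) − (-230)·(-9.3)] / -45150 = -0.004452
|∇h| = √(0.02565² + -0.004452²) = 0.02603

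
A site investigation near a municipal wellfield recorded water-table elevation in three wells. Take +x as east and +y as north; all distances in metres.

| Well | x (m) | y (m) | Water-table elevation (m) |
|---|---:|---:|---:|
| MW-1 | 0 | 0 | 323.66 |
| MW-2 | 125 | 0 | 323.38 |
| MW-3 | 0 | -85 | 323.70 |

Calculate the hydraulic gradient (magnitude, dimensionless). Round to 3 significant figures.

0.00229

∂h/∂x = (323.38 − 323.66) / (125 − 0) = -0.002240
∂h/∂y = (323.70 − 323.66) / (-85 − 0) = -0.0004706
|∇h| = √(-0.002240² + -0.0004706²) = 0.002289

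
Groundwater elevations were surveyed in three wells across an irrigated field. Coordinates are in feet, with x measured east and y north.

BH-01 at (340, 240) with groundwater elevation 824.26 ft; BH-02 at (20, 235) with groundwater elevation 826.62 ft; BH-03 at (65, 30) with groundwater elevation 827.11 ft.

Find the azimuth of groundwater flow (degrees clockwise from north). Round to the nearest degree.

With h = a·x + b·y + c and BH-01 as origin, the differences give:
  (-320)·a + (-5)·b = +2.36
  (-275)·a + (-210)·b = +2.85
Eliminate b (×(-210) and ×(-5), subtract): 65825·a = -481.350 → a = ∂h/∂x = -0.007313
Back-substitute: b = ∂h/∂y = -0.003995.
Flow direction (−∇h) has components (+0.007313 E, +0.003995 N).
Azimuth = atan2(E, N) = atan2(+0.007313, +0.003995) = 61.3° ≈ 061°.

061°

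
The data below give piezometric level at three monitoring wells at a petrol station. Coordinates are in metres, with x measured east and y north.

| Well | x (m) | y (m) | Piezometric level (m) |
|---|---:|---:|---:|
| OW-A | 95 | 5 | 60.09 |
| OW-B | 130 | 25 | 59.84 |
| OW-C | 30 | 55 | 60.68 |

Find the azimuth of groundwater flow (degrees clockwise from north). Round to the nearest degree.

100°

Differences from OW-A: to OW-B (Δx, Δy, Δh) = (35, 20, -0.25); to OW-C = (-65, 50, +0.59).
Determinant of the coordinate differences = 35·50 − (-65)·20 = 3050.
∂h/∂x = [(-0.25)·50 − (+0.59)·20] / 3050 = -0.007967
∂h/∂y = [35·(+0.59) − (-65)·(-0.25)] / 3050 = +0.001443
Flow direction (−∇h) has components (+0.007967 E, -0.001443 N).
Azimuth = atan2(E, N) = atan2(+0.007967, -0.001443) = 100.3° ≈ 100°.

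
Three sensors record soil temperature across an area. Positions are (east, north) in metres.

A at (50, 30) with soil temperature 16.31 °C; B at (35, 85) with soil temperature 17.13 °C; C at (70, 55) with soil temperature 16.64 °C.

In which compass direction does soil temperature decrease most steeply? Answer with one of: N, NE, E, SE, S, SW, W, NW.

Differences from A: to B (Δx, Δy, Δh) = (-15, 55, +0.82); to C = (20, 25, +0.33).
Solve a·Δx + b·Δy = ΔT: det = (-15)·25 − 20·55 = -1475.
∂T/∂x = [(+0.82)·25 − (+0.33)·55] / -1475 = -0.001593
∂T/∂y = [(-15)·(+0.33) − 20·(+0.82)] / -1475 = +0.01447
Steepest decrease is along −∇f = (+0.001593 E, -0.01447 N) → south.

S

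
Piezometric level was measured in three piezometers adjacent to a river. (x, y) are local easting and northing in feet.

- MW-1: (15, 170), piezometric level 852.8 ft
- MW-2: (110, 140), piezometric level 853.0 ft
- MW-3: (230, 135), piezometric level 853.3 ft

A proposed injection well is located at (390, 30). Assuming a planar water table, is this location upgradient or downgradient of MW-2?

Taking MW-1 as reference: MW-2−MW-1 = (95, -30, +0.2); MW-3−MW-1 = (215, -35, +0.5).
Solve a·Δx + b·Δy = Δh: det = 95·(-35) − 215·(-30) = 3125.
∂h/∂x = [(+0.2)·(-35) − (+0.5)·(-30)] / 3125 = +0.002560
∂h/∂y = [95·(+0.5) − 215·(+0.2)] / 3125 = +0.001440
Head at (390, 30) = 852.8 + (+0.002560)·(375) + (+0.001440)·(-140) = 853.56 ft.
That is higher than the 853.0 ft at MW-2, so the point is upgradient.

upgradient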